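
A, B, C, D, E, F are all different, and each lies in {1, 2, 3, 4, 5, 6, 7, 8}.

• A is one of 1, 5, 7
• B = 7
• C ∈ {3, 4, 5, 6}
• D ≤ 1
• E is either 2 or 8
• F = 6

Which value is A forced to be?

B's domain is down to {7}, so B = 7. Eliminate 7 elsewhere: A.
D must be 1 (only option left). Strike 1 from A.
So A = 5.

5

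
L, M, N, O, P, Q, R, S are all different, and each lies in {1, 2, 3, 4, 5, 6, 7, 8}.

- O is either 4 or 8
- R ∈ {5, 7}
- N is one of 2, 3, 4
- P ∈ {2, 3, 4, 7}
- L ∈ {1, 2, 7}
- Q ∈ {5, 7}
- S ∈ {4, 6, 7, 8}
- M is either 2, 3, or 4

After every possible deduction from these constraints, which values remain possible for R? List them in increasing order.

5, 7

The 8 variables draw from only 8 values {1, 2, 3, 4, 5, 6, 7, 8}, so each is used; only L can be 1, hence L = 1.
The 7 still-open variables draw from only 7 values {2, 3, 4, 5, 6, 7, 8}, so each is used; only S can be 6, hence S = 6.
The 6 still-open variables together cover exactly {2, 3, 4, 5, 7, 8} — 6 values for 6 variables — and 8 appears only in O's list, so O = 8.
Q and R between them cover only {5, 7} — a naked pair. Remove those values from P.
No further eliminations apply; R can still be any of 5, 7.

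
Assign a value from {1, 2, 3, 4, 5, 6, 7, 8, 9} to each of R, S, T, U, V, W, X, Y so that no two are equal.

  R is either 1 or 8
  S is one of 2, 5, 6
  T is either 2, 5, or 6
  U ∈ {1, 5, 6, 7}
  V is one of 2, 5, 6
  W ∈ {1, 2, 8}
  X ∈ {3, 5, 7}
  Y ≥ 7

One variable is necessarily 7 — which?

The 8 variables draw from only 8 values {1, 2, 3, 5, 6, 7, 8, 9}, so each is used; only X can be 3, hence X = 3.
Among the 7 still-open variables, 9 fits only Y (and all 7 values in {1, 2, 5, 6, 7, 8, 9} must be used), so Y = 9.
Among the 6 still-open variables, 7 fits only U (and all 6 values in {1, 2, 5, 6, 7, 8} must be used), so U = 7.

U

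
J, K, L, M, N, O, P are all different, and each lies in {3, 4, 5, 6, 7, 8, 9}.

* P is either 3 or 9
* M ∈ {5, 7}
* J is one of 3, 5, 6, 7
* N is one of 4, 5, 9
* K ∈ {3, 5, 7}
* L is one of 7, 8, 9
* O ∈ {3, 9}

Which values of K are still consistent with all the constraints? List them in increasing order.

5, 7

The 7 variables draw from only 7 values {3, 4, 5, 6, 7, 8, 9}, so each is used; only N can be 4, hence N = 4.
The 6 still-open variables draw from only 6 values {3, 5, 6, 7, 8, 9}, so each is used; only J can be 6, hence J = 6.
Among the 5 still-open variables, 8 fits only L (and all 5 values in {3, 5, 7, 8, 9} must be used), so L = 8.
O and P share exactly the 2 values {3, 9}; by pigeonhole those values go to them, so strike 3, 9 from K.
No further eliminations apply; K can still be any of 5, 7.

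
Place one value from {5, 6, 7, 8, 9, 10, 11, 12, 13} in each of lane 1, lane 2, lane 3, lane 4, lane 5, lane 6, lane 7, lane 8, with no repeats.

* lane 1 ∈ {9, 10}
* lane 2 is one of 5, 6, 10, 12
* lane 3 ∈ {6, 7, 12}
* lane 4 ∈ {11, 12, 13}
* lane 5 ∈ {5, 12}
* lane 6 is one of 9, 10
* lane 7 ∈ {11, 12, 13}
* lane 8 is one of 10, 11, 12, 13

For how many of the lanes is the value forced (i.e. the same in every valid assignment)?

3

The 8 variables draw from only 8 values {5, 6, 7, 9, 10, 11, 12, 13}, so each is used; only lane 3 can be 7, hence lane 3 = 7.
The 7 still-open variables draw from only 7 values {5, 6, 9, 10, 11, 12, 13}, so each is used; only lane 2 can be 6, hence lane 2 = 6.
The 6 still-open variables together cover exactly {5, 9, 10, 11, 12, 13} — 6 values for 6 variables — and 5 appears only in lane 5's list, so lane 5 = 5.
The 2 variables lane 1 and lane 6 are confined to {9, 10}, which locks those values in; drop them from lane 8.
Determined: lane 2=6, lane 3=7, lane 5=5. The other lanes each still have more than one consistent value. That makes 3.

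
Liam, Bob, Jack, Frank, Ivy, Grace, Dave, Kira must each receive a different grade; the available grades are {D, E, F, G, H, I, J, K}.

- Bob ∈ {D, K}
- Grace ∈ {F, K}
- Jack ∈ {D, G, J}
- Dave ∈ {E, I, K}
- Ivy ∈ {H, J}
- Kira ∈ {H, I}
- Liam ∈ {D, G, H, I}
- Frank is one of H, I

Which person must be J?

The 8 variables draw from only 8 values {D, E, F, G, H, I, J, K}, so each is used; only Dave can be E, hence Dave = E.
The 7 still-open variables draw from only 7 values {D, F, G, H, I, J, K}, so each is used; only Grace can be F, hence Grace = F.
The 6 still-open variables together cover exactly {D, G, H, I, J, K} — 6 values for 6 variables — and K appears only in Bob's list, so Bob = K.
Frank and Kira share exactly the 2 values {H, I}; by pigeonhole those values go to them, so strike H, I from Liam, Ivy.
So J goes to Ivy.

Ivy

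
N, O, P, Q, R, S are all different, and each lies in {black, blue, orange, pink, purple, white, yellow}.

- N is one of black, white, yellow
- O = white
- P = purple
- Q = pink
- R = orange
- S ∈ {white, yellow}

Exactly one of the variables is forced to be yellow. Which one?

O must be white (only option left). Strike white from N, S.
So yellow goes to S.

S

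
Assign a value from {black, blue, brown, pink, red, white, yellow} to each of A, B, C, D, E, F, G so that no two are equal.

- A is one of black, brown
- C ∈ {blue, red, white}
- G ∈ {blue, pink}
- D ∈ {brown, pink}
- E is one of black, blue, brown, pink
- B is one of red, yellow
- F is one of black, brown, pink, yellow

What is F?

The 7 variables draw from only 7 values {black, blue, brown, pink, red, white, yellow}, so each is used; only C can be white, hence C = white.
Among the 6 still-open variables, red fits only B (and all 6 values in {black, blue, brown, pink, red, yellow} must be used), so B = red.
The 5 still-open variables draw from only 5 values {black, blue, brown, pink, yellow}, so each is used; only F can be yellow, hence F = yellow.

yellow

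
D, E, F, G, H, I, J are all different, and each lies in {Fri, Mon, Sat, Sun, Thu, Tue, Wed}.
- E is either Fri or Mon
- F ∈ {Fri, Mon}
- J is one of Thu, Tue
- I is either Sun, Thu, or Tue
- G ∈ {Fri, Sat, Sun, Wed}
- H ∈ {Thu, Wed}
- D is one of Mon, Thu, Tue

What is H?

The 7 variables together cover exactly {Fri, Mon, Sat, Sun, Thu, Tue, Wed} — 7 values for 7 variables — and Sat appears only in G's list, so G = Sat.
The 6 still-open variables draw from only 6 values {Fri, Mon, Sun, Thu, Tue, Wed}, so each is used; only I can be Sun, hence I = Sun.
The 5 still-open variables together cover exactly {Fri, Mon, Thu, Tue, Wed} — 5 values for 5 variables — and Wed appears only in H's list, so H = Wed.

Wed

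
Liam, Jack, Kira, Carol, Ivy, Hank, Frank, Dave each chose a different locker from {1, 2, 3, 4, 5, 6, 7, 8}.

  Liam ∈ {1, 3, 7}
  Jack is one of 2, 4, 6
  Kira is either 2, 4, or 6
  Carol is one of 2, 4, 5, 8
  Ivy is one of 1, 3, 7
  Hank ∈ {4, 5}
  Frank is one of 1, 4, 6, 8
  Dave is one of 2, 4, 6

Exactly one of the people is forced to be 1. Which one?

Frank

The 3 variables Jack, Kira, Dave are confined to {2, 4, 6}, which locks those values in; drop them from Carol, Hank, Frank.
Hank has just one choice, so Hank = 5. Strike 5 from Carol.
Carol's domain is down to {8}, so Carol = 8. Strike 8 from Frank.
So 1 goes to Frank.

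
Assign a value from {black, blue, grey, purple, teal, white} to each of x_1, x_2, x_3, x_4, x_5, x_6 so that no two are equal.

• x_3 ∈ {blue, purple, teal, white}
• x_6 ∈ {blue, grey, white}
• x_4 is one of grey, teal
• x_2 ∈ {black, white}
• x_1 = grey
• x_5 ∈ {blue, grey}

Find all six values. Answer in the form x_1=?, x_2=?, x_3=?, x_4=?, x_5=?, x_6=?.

x_1 has just one choice, so x_1 = grey. So x_4, x_5, x_6 can't be grey.
x_4's domain is down to {teal}, so x_4 = teal. Strike teal from x_3.
x_5 has just one choice, so x_5 = blue. Strike blue from x_3, x_6.
x_6 has just one choice, so x_6 = white. Eliminate white elsewhere: x_2, x_3.
x_2 must be black (only option left).
x_3 must be purple (only option left).

x_1=grey, x_2=black, x_3=purple, x_4=teal, x_5=blue, x_6=white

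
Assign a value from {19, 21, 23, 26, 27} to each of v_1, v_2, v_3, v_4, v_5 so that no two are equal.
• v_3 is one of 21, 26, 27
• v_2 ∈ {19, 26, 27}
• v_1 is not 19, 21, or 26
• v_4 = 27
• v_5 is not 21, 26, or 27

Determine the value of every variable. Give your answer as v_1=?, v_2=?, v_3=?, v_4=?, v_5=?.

v_4 must be 27 (only option left). Strike 27 from v_1, v_2, v_3.
v_1's domain is down to {23}, so v_1 = 23. So v_5 can't be 23.
v_5 must be 19 (only option left). Remove 19 from v_2.
v_2 must be 26 (only option left). Strike 26 from v_3.
That leaves v_3 = 21.

v_1=23, v_2=26, v_3=21, v_4=27, v_5=19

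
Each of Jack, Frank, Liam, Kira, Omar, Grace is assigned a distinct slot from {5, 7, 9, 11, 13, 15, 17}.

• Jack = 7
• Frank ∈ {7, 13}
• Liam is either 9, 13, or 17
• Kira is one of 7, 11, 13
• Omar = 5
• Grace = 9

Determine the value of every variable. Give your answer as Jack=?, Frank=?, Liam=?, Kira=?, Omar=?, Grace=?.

Jack=7, Frank=13, Liam=17, Kira=11, Omar=5, Grace=9

Jack has just one choice, so Jack = 7. Strike 7 from Frank, Kira.
Frank must be 13 (only option left). Remove 13 from Liam, Kira.
Kira must be 11 (only option left).
Omar has just one choice, so Omar = 5.
Grace must be 9 (only option left). Eliminate 9 elsewhere: Liam.
Liam's domain is down to {17}, so Liam = 17.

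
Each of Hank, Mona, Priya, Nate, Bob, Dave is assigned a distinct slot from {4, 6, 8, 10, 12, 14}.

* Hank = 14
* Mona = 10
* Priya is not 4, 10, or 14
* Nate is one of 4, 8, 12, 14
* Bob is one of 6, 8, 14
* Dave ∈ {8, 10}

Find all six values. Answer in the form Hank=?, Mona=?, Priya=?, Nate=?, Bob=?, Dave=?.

Hank=14, Mona=10, Priya=12, Nate=4, Bob=6, Dave=8

Hank must be 14 (only option left). Strike 14 from Nate, Bob.
That leaves Mona = 10. Strike 10 from Dave.
That leaves Dave = 8. Strike 8 from Priya, Nate, Bob.
Bob must be 6 (only option left). Eliminate 6 elsewhere: Priya.
Priya must be 12 (only option left). So Nate can't be 12.
Nate has just one choice, so Nate = 4.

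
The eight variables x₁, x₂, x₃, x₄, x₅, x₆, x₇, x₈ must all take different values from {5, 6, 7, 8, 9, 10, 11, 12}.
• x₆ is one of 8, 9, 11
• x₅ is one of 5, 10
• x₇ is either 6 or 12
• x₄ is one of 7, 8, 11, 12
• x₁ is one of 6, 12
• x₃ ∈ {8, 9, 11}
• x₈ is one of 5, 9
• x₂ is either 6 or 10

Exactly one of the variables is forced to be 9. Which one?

Among the 8 variables, 7 fits only x₄ (and all 8 values in {5, 6, 7, 8, 9, 10, 11, 12} must be used), so x₄ = 7.
The 2 variables x₁ and x₇ are confined to {6, 12}, which locks those values in; drop them from x₂.
x₂'s domain is down to {10}, so x₂ = 10. Strike 10 from x₅.
x₅ has just one choice, so x₅ = 5. Eliminate 5 elsewhere: x₈.
So 9 goes to x₈.

x₈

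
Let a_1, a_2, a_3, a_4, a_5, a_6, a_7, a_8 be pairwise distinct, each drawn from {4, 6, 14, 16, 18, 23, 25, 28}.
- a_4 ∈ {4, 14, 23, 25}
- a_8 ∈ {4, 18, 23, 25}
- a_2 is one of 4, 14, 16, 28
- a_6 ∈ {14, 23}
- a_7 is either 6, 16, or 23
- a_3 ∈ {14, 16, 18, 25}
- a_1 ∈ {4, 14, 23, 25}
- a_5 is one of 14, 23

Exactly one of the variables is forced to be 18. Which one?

Among the 8 variables, 6 fits only a_7 (and all 8 values in {4, 6, 14, 16, 18, 23, 25, 28} must be used), so a_7 = 6.
The 7 still-open variables draw from only 7 values {4, 14, 16, 18, 23, 25, 28}, so each is used; only a_2 can be 28, hence a_2 = 28.
The 6 still-open variables together cover exactly {4, 14, 16, 18, 23, 25} — 6 values for 6 variables — and 16 appears only in a_3's list, so a_3 = 16.
Among the 5 still-open variables, 18 fits only a_8 (and all 5 values in {4, 14, 18, 23, 25} must be used), so a_8 = 18.

a_8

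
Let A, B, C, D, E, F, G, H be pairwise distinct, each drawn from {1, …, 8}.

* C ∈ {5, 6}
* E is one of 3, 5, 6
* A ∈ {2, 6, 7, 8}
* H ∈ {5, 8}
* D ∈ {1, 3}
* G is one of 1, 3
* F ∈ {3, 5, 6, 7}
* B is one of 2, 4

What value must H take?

8

The 8 variables draw from only 8 values {1, 2, 3, 4, 5, 6, 7, 8}, so each is used; only B can be 4, hence B = 4.
Among the 7 still-open variables, 2 fits only A (and all 7 values in {1, 2, 3, 5, 6, 7, 8} must be used), so A = 2.
The 6 still-open variables draw from only 6 values {1, 3, 5, 6, 7, 8}, so each is used; only F can be 7, hence F = 7.
The 5 still-open variables together cover exactly {1, 3, 5, 6, 8} — 5 values for 5 variables — and 8 appears only in H's list, so H = 8.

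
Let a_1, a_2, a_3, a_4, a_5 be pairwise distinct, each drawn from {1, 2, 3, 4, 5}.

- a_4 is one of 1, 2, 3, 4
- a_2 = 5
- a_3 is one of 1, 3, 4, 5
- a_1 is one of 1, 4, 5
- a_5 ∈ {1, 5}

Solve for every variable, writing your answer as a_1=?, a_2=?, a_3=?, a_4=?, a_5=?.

a_1=4, a_2=5, a_3=3, a_4=2, a_5=1

a_2's domain is down to {5}, so a_2 = 5. Eliminate 5 elsewhere: a_1, a_3, a_5.
a_5's domain is down to {1}, so a_5 = 1. Strike 1 from a_1, a_3, a_4.
a_1's domain is down to {4}, so a_1 = 4. Strike 4 from a_3, a_4.
a_3 must be 3 (only option left). So a_4 can't be 3.
a_4's domain is down to {2}, so a_4 = 2.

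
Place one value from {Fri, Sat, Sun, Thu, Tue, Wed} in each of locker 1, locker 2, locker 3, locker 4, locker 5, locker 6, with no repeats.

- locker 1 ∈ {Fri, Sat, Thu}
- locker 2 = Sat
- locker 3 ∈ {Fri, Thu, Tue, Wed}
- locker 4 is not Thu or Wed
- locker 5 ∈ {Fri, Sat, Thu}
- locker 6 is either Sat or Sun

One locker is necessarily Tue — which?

locker 4

locker 2's domain is down to {Sat}, so locker 2 = Sat. So locker 1, locker 4, locker 5, locker 6 can't be Sat.
That leaves locker 6 = Sun. Strike Sun from locker 4.
Among the 4 still-open variables, Wed fits only locker 3 (and all 4 values in {Fri, Thu, Tue, Wed} must be used), so locker 3 = Wed.
Among the 3 still-open variables, Tue fits only locker 4 (and all 3 values in {Fri, Thu, Tue} must be used), so locker 4 = Tue.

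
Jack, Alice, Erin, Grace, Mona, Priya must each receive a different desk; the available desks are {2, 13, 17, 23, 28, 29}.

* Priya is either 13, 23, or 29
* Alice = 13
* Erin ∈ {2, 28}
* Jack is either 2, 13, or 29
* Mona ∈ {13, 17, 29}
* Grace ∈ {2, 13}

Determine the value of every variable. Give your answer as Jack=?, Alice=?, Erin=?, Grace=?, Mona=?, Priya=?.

Jack=29, Alice=13, Erin=28, Grace=2, Mona=17, Priya=23

Alice must be 13 (only option left). So Jack, Grace, Mona, Priya can't be 13.
Grace has just one choice, so Grace = 2. Eliminate 2 elsewhere: Jack, Erin.
Jack's domain is down to {29}, so Jack = 29. Strike 29 from Mona, Priya.
That leaves Erin = 28.
That leaves Mona = 17.
Priya has just one choice, so Priya = 23.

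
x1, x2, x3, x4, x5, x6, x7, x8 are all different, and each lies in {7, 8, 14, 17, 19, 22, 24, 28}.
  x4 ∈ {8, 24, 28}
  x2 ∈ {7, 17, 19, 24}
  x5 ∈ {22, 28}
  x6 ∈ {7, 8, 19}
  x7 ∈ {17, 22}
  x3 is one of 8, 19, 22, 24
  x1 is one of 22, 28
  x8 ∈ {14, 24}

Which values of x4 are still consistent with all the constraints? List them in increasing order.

The 8 variables together cover exactly {7, 8, 14, 17, 19, 22, 24, 28} — 8 values for 8 variables — and 14 appears only in x8's list, so x8 = 14.
x1 and x5 share exactly the 2 values {22, 28}; by pigeonhole those values go to them, so strike 22, 28 from x3, x4, x7.
x7 must be 17 (only option left). Strike 17 from x2.
No further eliminations apply; x4 can still be any of 8, 24.

8, 24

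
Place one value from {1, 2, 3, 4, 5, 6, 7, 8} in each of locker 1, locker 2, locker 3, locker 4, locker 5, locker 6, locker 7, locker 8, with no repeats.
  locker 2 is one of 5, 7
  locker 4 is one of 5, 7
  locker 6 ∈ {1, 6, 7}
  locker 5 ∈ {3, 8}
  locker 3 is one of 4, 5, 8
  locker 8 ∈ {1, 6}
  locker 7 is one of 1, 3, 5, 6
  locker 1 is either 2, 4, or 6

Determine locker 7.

The 8 variables together cover exactly {1, 2, 3, 4, 5, 6, 7, 8} — 8 values for 8 variables — and 2 appears only in locker 1's list, so locker 1 = 2.
The 7 still-open variables together cover exactly {1, 3, 4, 5, 6, 7, 8} — 7 values for 7 variables — and 4 appears only in locker 3's list, so locker 3 = 4.
Among the 6 still-open variables, 8 fits only locker 5 (and all 6 values in {1, 3, 5, 6, 7, 8} must be used), so locker 5 = 8.
The 5 still-open variables draw from only 5 values {1, 3, 5, 6, 7}, so each is used; only locker 7 can be 3, hence locker 7 = 3.

3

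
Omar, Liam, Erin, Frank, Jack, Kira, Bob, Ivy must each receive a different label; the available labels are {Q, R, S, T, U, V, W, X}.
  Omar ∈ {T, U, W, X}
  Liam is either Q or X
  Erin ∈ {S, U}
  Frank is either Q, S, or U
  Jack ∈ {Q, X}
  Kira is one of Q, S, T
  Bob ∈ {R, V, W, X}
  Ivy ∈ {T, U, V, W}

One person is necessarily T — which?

The 8 variables together cover exactly {Q, R, S, T, U, V, W, X} — 8 values for 8 variables — and R appears only in Bob's list, so Bob = R.
Among the 7 still-open variables, V fits only Ivy (and all 7 values in {Q, S, T, U, V, W, X} must be used), so Ivy = V.
Among the 6 still-open variables, W fits only Omar (and all 6 values in {Q, S, T, U, W, X} must be used), so Omar = W.
The 5 still-open variables draw from only 5 values {Q, S, T, U, X}, so each is used; only Kira can be T, hence Kira = T.

Kira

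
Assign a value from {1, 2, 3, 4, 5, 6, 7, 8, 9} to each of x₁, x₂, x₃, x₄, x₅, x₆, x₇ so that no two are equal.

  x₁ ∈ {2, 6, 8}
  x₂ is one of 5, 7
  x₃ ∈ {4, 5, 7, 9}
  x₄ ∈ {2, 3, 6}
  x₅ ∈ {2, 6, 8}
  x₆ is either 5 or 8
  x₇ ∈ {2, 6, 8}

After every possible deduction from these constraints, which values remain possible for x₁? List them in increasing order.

2, 6, 8

x₁, x₅, x₇ share exactly the 3 values {2, 6, 8}; by pigeonhole those values go to them, so strike 2, 6, 8 from x₄, x₆.
That leaves x₄ = 3.
x₆ has just one choice, so x₆ = 5. Remove 5 from x₂, x₃.
x₂ has just one choice, so x₂ = 7. Strike 7 from x₃.
No further eliminations apply; x₁ can still be any of 2, 6, 8.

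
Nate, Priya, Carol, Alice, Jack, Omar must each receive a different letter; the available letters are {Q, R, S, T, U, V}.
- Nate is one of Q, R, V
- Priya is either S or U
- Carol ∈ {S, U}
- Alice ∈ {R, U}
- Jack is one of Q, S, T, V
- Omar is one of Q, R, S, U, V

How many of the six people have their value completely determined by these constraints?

2

The 6 variables together cover exactly {Q, R, S, T, U, V} — 6 values for 6 variables — and T appears only in Jack's list, so Jack = T.
Priya and Carol between them cover only {S, U} — a naked pair. Remove those values from Alice, Omar.
Alice has just one choice, so Alice = R. Remove R from Nate, Omar.
Determined: Alice=R, Jack=T. The other people each still have more than one consistent value. That makes 2.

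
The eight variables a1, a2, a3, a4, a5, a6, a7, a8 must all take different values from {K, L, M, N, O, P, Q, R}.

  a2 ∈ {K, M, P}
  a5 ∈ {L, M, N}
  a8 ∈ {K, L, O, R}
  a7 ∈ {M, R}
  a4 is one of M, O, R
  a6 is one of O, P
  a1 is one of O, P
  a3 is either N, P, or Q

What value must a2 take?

K

Among the 8 variables, Q fits only a3 (and all 8 values in {K, L, M, N, O, P, Q, R} must be used), so a3 = Q.
The 7 still-open variables draw from only 7 values {K, L, M, N, O, P, R}, so each is used; only a5 can be N, hence a5 = N.
Among the 6 still-open variables, L fits only a8 (and all 6 values in {K, L, M, O, P, R} must be used), so a8 = L.
The 5 still-open variables together cover exactly {K, M, O, P, R} — 5 values for 5 variables — and K appears only in a2's list, so a2 = K.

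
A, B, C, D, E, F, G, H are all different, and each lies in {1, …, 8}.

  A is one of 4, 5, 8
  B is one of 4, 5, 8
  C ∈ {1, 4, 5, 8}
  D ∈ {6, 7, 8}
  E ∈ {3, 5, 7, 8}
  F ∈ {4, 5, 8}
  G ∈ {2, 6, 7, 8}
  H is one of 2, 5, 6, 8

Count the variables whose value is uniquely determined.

2

The 8 variables together cover exactly {1, 2, 3, 4, 5, 6, 7, 8} — 8 values for 8 variables — and 1 appears only in C's list, so C = 1.
The 7 still-open variables draw from only 7 values {2, 3, 4, 5, 6, 7, 8}, so each is used; only E can be 3, hence E = 3.
The 3 variables A, B, F are confined to {4, 5, 8}, which locks those values in; drop them from D, G, H.
Determined: C=1, E=3. The other variables each still have more than one consistent value. That makes 2.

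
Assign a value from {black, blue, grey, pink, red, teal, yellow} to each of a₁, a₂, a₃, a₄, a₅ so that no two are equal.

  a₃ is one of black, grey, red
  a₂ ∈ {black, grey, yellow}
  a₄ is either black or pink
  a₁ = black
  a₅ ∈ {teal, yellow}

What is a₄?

a₁ has just one choice, so a₁ = black. Eliminate black elsewhere: a₂, a₃, a₄.
So a₄ = pink.

pink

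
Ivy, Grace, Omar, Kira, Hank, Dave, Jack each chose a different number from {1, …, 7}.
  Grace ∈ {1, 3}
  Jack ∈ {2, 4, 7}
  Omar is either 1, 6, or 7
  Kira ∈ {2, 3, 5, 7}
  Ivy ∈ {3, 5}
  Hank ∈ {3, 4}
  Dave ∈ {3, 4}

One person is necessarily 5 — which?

Ivy

The 7 variables together cover exactly {1, 2, 3, 4, 5, 6, 7} — 7 values for 7 variables — and 6 appears only in Omar's list, so Omar = 6.
The 6 still-open variables draw from only 6 values {1, 2, 3, 4, 5, 7}, so each is used; only Grace can be 1, hence Grace = 1.
The 2 variables Hank and Dave are confined to {3, 4}, which locks those values in; drop them from Ivy, Kira, Jack.
So 5 goes to Ivy.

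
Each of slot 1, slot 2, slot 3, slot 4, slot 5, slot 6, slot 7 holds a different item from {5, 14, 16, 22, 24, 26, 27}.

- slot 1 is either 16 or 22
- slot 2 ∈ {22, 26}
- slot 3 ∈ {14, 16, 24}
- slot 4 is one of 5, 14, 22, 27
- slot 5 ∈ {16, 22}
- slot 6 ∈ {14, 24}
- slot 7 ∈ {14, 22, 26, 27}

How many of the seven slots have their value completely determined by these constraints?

The 7 variables together cover exactly {5, 14, 16, 22, 24, 26, 27} — 7 values for 7 variables — and 5 appears only in slot 4's list, so slot 4 = 5.
Among the 6 still-open variables, 27 fits only slot 7 (and all 6 values in {14, 16, 22, 24, 26, 27} must be used), so slot 7 = 27.
The 5 still-open variables together cover exactly {14, 16, 22, 24, 26} — 5 values for 5 variables — and 26 appears only in slot 2's list, so slot 2 = 26.
slot 1 and slot 5 between them cover only {16, 22} — a naked pair. Remove those values from slot 3.
Determined: slot 2=26, slot 4=5, slot 7=27. The other slots each still have more than one consistent value. That makes 3.

3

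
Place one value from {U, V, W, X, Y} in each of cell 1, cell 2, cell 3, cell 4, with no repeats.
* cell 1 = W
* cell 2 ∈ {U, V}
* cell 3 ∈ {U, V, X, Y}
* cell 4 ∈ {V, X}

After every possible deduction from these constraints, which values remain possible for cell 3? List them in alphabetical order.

U, V, X, Y

cell 1's domain is down to {W}, so cell 1 = W.
No further eliminations apply; cell 3 can still be any of U, V, X, Y.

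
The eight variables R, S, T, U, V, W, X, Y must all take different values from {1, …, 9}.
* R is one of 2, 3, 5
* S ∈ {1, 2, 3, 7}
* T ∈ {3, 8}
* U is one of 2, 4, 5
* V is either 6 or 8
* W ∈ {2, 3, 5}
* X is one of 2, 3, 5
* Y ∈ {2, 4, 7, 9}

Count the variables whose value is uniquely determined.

3

The 3 variables R, W, X are confined to {2, 3, 5}, which locks those values in; drop them from S, T, U, Y.
That leaves T = 8. Eliminate 8 elsewhere: V.
U's domain is down to {4}, so U = 4. So Y can't be 4.
V has just one choice, so V = 6.
Determined: T=8, U=4, V=6. The other variables each still have more than one consistent value. That makes 3.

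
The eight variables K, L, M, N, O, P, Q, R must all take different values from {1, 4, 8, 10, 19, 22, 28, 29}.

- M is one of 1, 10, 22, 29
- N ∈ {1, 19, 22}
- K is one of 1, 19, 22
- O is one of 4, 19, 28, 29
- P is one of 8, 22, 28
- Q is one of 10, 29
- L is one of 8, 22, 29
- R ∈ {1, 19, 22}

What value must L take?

8

The 8 variables draw from only 8 values {1, 4, 8, 10, 19, 22, 28, 29}, so each is used; only O can be 4, hence O = 4.
The 7 still-open variables draw from only 7 values {1, 8, 10, 19, 22, 28, 29}, so each is used; only P can be 28, hence P = 28.
Among the 6 still-open variables, 8 fits only L (and all 6 values in {1, 8, 10, 19, 22, 29} must be used), so L = 8.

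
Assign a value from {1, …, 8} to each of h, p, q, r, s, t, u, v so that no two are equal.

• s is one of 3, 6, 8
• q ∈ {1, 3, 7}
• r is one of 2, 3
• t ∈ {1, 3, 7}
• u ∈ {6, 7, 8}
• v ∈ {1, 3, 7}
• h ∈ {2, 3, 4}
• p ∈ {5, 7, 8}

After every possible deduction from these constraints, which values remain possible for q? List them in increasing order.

Among the 8 variables, 4 fits only h (and all 8 values in {1, 2, 3, 4, 5, 6, 7, 8} must be used), so h = 4.
The 7 still-open variables draw from only 7 values {1, 2, 3, 5, 6, 7, 8}, so each is used; only r can be 2, hence r = 2.
Among the 6 still-open variables, 5 fits only p (and all 6 values in {1, 3, 5, 6, 7, 8} must be used), so p = 5.
q, t, v between them cover only {1, 3, 7} — a naked triple. Remove those values from s, u.
No further eliminations apply; q can still be any of 1, 3, 7.

1, 3, 7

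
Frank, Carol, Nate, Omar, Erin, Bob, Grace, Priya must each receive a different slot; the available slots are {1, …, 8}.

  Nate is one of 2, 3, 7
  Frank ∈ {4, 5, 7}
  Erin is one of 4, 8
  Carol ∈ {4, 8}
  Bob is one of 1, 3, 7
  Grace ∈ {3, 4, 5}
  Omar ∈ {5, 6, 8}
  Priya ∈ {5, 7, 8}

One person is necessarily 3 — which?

Grace

The 8 variables draw from only 8 values {1, 2, 3, 4, 5, 6, 7, 8}, so each is used; only Bob can be 1, hence Bob = 1.
The 7 still-open variables together cover exactly {2, 3, 4, 5, 6, 7, 8} — 7 values for 7 variables — and 2 appears only in Nate's list, so Nate = 2.
Among the 6 still-open variables, 3 fits only Grace (and all 6 values in {3, 4, 5, 6, 7, 8} must be used), so Grace = 3.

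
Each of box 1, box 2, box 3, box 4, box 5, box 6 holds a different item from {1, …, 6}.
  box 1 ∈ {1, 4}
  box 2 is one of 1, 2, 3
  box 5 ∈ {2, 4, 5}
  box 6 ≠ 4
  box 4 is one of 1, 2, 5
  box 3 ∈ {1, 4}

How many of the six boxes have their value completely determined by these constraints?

The 6 variables draw from only 6 values {1, 2, 3, 4, 5, 6}, so each is used; only box 6 can be 6, hence box 6 = 6.
The 5 still-open variables together cover exactly {1, 2, 3, 4, 5} — 5 values for 5 variables — and 3 appears only in box 2's list, so box 2 = 3.
box 1 and box 3 between them cover only {1, 4} — a naked pair. Remove those values from box 4, box 5.
Determined: box 2=3, box 6=6. The other boxes each still have more than one consistent value. That makes 2.

2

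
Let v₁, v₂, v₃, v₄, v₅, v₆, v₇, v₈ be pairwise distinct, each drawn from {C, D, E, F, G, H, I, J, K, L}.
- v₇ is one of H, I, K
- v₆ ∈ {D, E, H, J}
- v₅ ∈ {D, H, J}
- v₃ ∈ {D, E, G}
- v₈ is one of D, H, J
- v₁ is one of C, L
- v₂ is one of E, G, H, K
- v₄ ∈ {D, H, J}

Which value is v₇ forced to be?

The 3 variables v₄, v₅, v₈ are confined to {D, H, J}, which locks those values in; drop them from v₂, v₃, v₆, v₇.
v₆ must be E (only option left). So v₂, v₃ can't be E.
v₃ has just one choice, so v₃ = G. So v₂ can't be G.
v₂ has just one choice, so v₂ = K. Strike K from v₇.
So v₇ = I.

I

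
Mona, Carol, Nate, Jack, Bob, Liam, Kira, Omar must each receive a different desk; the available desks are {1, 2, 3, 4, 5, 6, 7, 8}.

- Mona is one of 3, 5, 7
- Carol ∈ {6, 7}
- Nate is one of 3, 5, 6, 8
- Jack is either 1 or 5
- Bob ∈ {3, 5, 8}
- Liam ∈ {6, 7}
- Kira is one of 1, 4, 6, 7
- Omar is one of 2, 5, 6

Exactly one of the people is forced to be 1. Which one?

The 8 variables together cover exactly {1, 2, 3, 4, 5, 6, 7, 8} — 8 values for 8 variables — and 2 appears only in Omar's list, so Omar = 2.
The 7 still-open variables together cover exactly {1, 3, 4, 5, 6, 7, 8} — 7 values for 7 variables — and 4 appears only in Kira's list, so Kira = 4.
The 6 still-open variables draw from only 6 values {1, 3, 5, 6, 7, 8}, so each is used; only Jack can be 1, hence Jack = 1.

Jack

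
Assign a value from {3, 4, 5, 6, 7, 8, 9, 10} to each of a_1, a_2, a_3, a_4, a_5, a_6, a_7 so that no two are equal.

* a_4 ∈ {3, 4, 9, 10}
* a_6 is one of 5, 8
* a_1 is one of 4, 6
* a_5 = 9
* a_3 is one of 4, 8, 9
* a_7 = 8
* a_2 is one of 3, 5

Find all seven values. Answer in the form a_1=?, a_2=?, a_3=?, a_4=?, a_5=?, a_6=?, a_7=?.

a_1=6, a_2=3, a_3=4, a_4=10, a_5=9, a_6=5, a_7=8

a_5 has just one choice, so a_5 = 9. Strike 9 from a_3, a_4.
a_7 has just one choice, so a_7 = 8. Eliminate 8 elsewhere: a_3, a_6.
a_3's domain is down to {4}, so a_3 = 4. Eliminate 4 elsewhere: a_1, a_4.
That leaves a_6 = 5. Strike 5 from a_2.
a_1 has just one choice, so a_1 = 6.
a_2's domain is down to {3}, so a_2 = 3. Remove 3 from a_4.
a_4 has just one choice, so a_4 = 10.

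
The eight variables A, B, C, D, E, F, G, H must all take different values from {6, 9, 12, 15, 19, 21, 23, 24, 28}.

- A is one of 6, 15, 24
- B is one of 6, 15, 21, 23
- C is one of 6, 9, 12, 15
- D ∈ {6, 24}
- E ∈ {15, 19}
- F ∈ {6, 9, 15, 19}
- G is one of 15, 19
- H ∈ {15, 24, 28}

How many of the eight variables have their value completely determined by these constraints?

3

E and G between them cover only {15, 19} — a naked pair. Remove those values from A, B, C, F, H.
A and D share exactly the 2 values {6, 24}; by pigeonhole those values go to them, so strike 6, 24 from B, C, F, H.
F must be 9 (only option left). So C can't be 9.
H must be 28 (only option left).
That leaves C = 12.
Determined: C=12, F=9, H=28. The other variables each still have more than one consistent value. That makes 3.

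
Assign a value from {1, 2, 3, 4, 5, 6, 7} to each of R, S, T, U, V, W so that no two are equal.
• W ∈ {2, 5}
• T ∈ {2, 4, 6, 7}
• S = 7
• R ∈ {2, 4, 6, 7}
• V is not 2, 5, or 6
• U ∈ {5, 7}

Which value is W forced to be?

2

S has just one choice, so S = 7. So R, T, U, V can't be 7.
That leaves U = 5. Strike 5 from W.
So W = 2.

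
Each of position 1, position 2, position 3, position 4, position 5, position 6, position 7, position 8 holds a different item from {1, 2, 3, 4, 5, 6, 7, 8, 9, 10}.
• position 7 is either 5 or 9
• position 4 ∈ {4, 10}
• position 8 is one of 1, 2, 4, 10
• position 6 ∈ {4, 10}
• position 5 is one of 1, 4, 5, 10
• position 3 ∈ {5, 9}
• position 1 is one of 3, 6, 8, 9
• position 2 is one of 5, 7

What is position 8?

2

position 3 and position 7 between them cover only {5, 9} — a naked pair. Remove those values from position 1, position 2, position 5.
position 2 has just one choice, so position 2 = 7.
position 4 and position 6 share exactly the 2 values {4, 10}; by pigeonhole those values go to them, so strike 4, 10 from position 5, position 8.
position 5's domain is down to {1}, so position 5 = 1. Strike 1 from position 8.
So position 8 = 2.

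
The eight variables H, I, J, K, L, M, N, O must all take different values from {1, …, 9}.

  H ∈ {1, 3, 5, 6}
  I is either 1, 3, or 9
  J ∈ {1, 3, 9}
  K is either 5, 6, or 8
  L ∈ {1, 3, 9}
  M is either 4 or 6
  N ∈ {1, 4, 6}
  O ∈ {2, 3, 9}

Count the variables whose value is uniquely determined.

3

Among the 8 variables, 2 fits only O (and all 8 values in {1, 2, 3, 4, 5, 6, 8, 9} must be used), so O = 2.
Among the 7 still-open variables, 8 fits only K (and all 7 values in {1, 3, 4, 5, 6, 8, 9} must be used), so K = 8.
The 6 still-open variables draw from only 6 values {1, 3, 4, 5, 6, 9}, so each is used; only H can be 5, hence H = 5.
I, J, L share exactly the 3 values {1, 3, 9}; by pigeonhole those values go to them, so strike 1, 3, 9 from N.
Determined: H=5, K=8, O=2. The other variables each still have more than one consistent value. That makes 3.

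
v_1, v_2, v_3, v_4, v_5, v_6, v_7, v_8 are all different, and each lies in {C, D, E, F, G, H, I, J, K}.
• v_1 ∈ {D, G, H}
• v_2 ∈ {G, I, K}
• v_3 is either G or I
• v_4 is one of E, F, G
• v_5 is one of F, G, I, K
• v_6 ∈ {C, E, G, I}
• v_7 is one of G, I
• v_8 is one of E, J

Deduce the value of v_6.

The 2 variables v_3 and v_7 are confined to {G, I}, which locks those values in; drop them from v_1, v_2, v_4, v_5, v_6.
v_2 must be K (only option left). So v_5 can't be K.
v_5's domain is down to {F}, so v_5 = F. Strike F from v_4.
v_4 must be E (only option left). So v_6, v_8 can't be E.
So v_6 = C.

C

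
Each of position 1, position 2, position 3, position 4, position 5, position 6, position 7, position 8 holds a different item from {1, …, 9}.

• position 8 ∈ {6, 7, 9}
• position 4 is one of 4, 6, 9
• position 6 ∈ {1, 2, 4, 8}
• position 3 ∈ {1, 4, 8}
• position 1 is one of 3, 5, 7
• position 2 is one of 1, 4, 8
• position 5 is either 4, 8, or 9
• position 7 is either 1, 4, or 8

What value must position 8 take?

7

position 2, position 3, position 7 share exactly the 3 values {1, 4, 8}; by pigeonhole those values go to them, so strike 1, 4, 8 from position 4, position 5, position 6.
position 5's domain is down to {9}, so position 5 = 9. Strike 9 from position 4, position 8.
position 6's domain is down to {2}, so position 6 = 2.
That leaves position 4 = 6. Strike 6 from position 8.
So position 8 = 7.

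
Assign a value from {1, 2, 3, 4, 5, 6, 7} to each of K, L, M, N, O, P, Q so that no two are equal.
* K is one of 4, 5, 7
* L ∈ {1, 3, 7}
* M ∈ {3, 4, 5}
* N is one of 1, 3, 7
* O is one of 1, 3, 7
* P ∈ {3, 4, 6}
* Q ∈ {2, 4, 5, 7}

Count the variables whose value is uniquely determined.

The 7 variables together cover exactly {1, 2, 3, 4, 5, 6, 7} — 7 values for 7 variables — and 2 appears only in Q's list, so Q = 2.
Among the 6 still-open variables, 6 fits only P (and all 6 values in {1, 3, 4, 5, 6, 7} must be used), so P = 6.
L, N, O share exactly the 3 values {1, 3, 7}; by pigeonhole those values go to them, so strike 1, 3, 7 from K, M.
Determined: P=6, Q=2. The other variables each still have more than one consistent value. That makes 2.

2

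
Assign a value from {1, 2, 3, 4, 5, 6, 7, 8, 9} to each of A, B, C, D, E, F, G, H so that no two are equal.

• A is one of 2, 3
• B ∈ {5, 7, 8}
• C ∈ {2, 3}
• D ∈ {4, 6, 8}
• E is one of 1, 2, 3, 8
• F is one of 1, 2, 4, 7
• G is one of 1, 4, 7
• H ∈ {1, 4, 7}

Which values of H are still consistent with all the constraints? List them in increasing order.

Among the 8 variables, 5 fits only B (and all 8 values in {1, 2, 3, 4, 5, 6, 7, 8} must be used), so B = 5.
The 7 still-open variables draw from only 7 values {1, 2, 3, 4, 6, 7, 8}, so each is used; only D can be 6, hence D = 6.
Among the 6 still-open variables, 8 fits only E (and all 6 values in {1, 2, 3, 4, 7, 8} must be used), so E = 8.
A and C share exactly the 2 values {2, 3}; by pigeonhole those values go to them, so strike 2, 3 from F.
No further eliminations apply; H can still be any of 1, 4, 7.

1, 4, 7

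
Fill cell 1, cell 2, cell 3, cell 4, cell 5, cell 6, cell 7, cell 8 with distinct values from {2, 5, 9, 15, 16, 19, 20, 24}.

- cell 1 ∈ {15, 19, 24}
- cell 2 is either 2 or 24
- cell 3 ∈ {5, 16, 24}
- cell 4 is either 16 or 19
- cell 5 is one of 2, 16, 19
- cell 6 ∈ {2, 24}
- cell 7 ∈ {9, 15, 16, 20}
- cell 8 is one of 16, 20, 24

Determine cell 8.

Among the 8 variables, 5 fits only cell 3 (and all 8 values in {2, 5, 9, 15, 16, 19, 20, 24} must be used), so cell 3 = 5.
The 7 still-open variables draw from only 7 values {2, 9, 15, 16, 19, 20, 24}, so each is used; only cell 7 can be 9, hence cell 7 = 9.
The 6 still-open variables draw from only 6 values {2, 15, 16, 19, 20, 24}, so each is used; only cell 1 can be 15, hence cell 1 = 15.
The 5 still-open variables draw from only 5 values {2, 16, 19, 20, 24}, so each is used; only cell 8 can be 20, hence cell 8 = 20.

20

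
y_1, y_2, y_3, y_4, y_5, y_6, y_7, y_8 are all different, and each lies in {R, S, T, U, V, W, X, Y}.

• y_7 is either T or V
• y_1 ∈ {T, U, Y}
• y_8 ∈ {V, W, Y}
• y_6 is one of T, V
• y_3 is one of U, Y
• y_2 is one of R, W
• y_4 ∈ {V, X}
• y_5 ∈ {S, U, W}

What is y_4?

X

The 8 variables together cover exactly {R, S, T, U, V, W, X, Y} — 8 values for 8 variables — and R appears only in y_2's list, so y_2 = R.
Among the 7 still-open variables, S fits only y_5 (and all 7 values in {S, T, U, V, W, X, Y} must be used), so y_5 = S.
The 6 still-open variables draw from only 6 values {T, U, V, W, X, Y}, so each is used; only y_8 can be W, hence y_8 = W.
The 5 still-open variables together cover exactly {T, U, V, X, Y} — 5 values for 5 variables — and X appears only in y_4's list, so y_4 = X.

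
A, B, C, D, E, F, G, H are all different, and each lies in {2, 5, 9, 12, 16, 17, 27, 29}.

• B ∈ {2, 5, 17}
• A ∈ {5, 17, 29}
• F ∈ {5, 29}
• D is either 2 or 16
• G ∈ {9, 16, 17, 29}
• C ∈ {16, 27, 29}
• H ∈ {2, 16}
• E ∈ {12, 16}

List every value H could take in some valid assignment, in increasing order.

The 8 variables together cover exactly {2, 5, 9, 12, 16, 17, 27, 29} — 8 values for 8 variables — and 9 appears only in G's list, so G = 9.
The 7 still-open variables draw from only 7 values {2, 5, 12, 16, 17, 27, 29}, so each is used; only E can be 12, hence E = 12.
The 6 still-open variables together cover exactly {2, 5, 16, 17, 27, 29} — 6 values for 6 variables — and 27 appears only in C's list, so C = 27.
The 2 variables D and H are confined to {2, 16}, which locks those values in; drop them from B.
No further eliminations apply; H can still be any of 2, 16.

2, 16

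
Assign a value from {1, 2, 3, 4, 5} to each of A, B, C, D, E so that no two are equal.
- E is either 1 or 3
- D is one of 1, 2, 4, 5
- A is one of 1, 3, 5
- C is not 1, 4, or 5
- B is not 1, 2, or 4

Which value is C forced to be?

2

The 5 variables draw from only 5 values {1, 2, 3, 4, 5}, so each is used; only D can be 4, hence D = 4.
Among the 4 still-open variables, 2 fits only C (and all 4 values in {1, 2, 3, 5} must be used), so C = 2.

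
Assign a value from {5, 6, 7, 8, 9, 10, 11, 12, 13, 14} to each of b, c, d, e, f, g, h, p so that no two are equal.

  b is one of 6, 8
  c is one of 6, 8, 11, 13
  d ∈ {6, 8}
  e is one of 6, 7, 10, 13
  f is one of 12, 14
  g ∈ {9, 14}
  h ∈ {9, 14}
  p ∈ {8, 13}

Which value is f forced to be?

b and d share exactly the 2 values {6, 8}; by pigeonhole those values go to them, so strike 6, 8 from c, e, p.
p must be 13 (only option left). Remove 13 from c, e.
c's domain is down to {11}, so c = 11.
The 2 variables g and h are confined to {9, 14}, which locks those values in; drop them from f.
So f = 12.

12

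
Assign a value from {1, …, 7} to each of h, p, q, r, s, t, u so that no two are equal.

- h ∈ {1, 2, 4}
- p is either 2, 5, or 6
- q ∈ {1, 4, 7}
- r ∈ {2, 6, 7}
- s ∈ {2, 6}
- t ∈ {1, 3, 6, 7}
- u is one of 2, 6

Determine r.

Among the 7 variables, 3 fits only t (and all 7 values in {1, 2, 3, 4, 5, 6, 7} must be used), so t = 3.
Among the 6 still-open variables, 5 fits only p (and all 6 values in {1, 2, 4, 5, 6, 7} must be used), so p = 5.
s and u share exactly the 2 values {2, 6}; by pigeonhole those values go to them, so strike 2, 6 from h, r.
So r = 7.

7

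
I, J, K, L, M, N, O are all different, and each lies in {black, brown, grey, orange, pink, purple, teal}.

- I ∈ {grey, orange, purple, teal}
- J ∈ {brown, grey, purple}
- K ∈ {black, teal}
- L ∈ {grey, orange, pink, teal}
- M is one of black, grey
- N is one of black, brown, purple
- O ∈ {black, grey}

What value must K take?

teal

The 7 variables draw from only 7 values {black, brown, grey, orange, pink, purple, teal}, so each is used; only L can be pink, hence L = pink.
Among the 6 still-open variables, orange fits only I (and all 6 values in {black, brown, grey, orange, purple, teal} must be used), so I = orange.
The 5 still-open variables together cover exactly {black, brown, grey, purple, teal} — 5 values for 5 variables — and teal appears only in K's list, so K = teal.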